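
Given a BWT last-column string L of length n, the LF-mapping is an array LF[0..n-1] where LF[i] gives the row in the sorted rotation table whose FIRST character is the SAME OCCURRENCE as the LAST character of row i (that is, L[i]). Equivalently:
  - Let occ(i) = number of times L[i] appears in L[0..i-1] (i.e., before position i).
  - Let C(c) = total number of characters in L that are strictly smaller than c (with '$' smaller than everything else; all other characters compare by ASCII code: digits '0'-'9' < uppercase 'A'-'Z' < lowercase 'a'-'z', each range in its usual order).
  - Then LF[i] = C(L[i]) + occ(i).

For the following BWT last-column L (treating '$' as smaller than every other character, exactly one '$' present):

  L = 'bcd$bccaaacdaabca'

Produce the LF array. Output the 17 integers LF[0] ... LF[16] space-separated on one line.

Answer: 7 10 15 0 8 11 12 1 2 3 13 16 4 5 9 14 6

Derivation:
Char counts: '$':1, 'a':6, 'b':3, 'c':5, 'd':2
C (first-col start): C('$')=0, C('a')=1, C('b')=7, C('c')=10, C('d')=15
L[0]='b': occ=0, LF[0]=C('b')+0=7+0=7
L[1]='c': occ=0, LF[1]=C('c')+0=10+0=10
L[2]='d': occ=0, LF[2]=C('d')+0=15+0=15
L[3]='$': occ=0, LF[3]=C('$')+0=0+0=0
L[4]='b': occ=1, LF[4]=C('b')+1=7+1=8
L[5]='c': occ=1, LF[5]=C('c')+1=10+1=11
L[6]='c': occ=2, LF[6]=C('c')+2=10+2=12
L[7]='a': occ=0, LF[7]=C('a')+0=1+0=1
L[8]='a': occ=1, LF[8]=C('a')+1=1+1=2
L[9]='a': occ=2, LF[9]=C('a')+2=1+2=3
L[10]='c': occ=3, LF[10]=C('c')+3=10+3=13
L[11]='d': occ=1, LF[11]=C('d')+1=15+1=16
L[12]='a': occ=3, LF[12]=C('a')+3=1+3=4
L[13]='a': occ=4, LF[13]=C('a')+4=1+4=5
L[14]='b': occ=2, LF[14]=C('b')+2=7+2=9
L[15]='c': occ=4, LF[15]=C('c')+4=10+4=14
L[16]='a': occ=5, LF[16]=C('a')+5=1+5=6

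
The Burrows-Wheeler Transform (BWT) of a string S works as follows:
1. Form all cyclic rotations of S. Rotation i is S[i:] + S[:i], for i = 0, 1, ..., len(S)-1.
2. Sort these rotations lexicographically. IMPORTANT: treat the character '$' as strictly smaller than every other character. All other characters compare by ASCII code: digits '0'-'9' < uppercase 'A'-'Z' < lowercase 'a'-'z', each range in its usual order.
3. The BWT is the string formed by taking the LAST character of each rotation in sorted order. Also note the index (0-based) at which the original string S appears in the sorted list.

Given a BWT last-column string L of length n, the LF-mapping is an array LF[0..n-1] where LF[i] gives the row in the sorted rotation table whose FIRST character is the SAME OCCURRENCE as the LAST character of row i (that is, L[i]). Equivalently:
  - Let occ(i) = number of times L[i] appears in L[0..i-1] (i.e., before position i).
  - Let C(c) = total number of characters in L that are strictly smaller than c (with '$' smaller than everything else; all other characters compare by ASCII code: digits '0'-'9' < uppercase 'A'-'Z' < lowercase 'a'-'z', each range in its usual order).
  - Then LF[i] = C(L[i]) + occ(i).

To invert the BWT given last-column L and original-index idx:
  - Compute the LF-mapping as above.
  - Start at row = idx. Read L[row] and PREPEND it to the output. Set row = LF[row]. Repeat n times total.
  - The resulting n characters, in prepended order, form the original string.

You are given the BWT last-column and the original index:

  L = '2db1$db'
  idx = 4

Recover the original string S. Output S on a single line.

Answer: bdd1b2$

Derivation:
LF mapping: 2 5 3 1 0 6 4
Walk LF starting at row 4, prepending L[row]:
  step 1: row=4, L[4]='$', prepend. Next row=LF[4]=0
  step 2: row=0, L[0]='2', prepend. Next row=LF[0]=2
  step 3: row=2, L[2]='b', prepend. Next row=LF[2]=3
  step 4: row=3, L[3]='1', prepend. Next row=LF[3]=1
  step 5: row=1, L[1]='d', prepend. Next row=LF[1]=5
  step 6: row=5, L[5]='d', prepend. Next row=LF[5]=6
  step 7: row=6, L[6]='b', prepend. Next row=LF[6]=4
Reversed output: bdd1b2$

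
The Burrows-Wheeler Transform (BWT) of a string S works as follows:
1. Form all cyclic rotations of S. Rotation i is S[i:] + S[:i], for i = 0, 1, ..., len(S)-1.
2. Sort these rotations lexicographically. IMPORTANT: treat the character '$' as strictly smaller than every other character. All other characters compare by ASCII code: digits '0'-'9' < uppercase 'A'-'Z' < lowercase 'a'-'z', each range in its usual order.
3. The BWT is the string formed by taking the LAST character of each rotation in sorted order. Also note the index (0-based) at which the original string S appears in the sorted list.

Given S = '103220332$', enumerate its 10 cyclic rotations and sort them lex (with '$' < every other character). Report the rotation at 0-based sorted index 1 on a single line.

Answer: 03220332$1

Derivation:
All 10 rotations (rotation i = S[i:]+S[:i]):
  rot[0] = 103220332$
  rot[1] = 03220332$1
  rot[2] = 3220332$10
  rot[3] = 220332$103
  rot[4] = 20332$1032
  rot[5] = 0332$10322
  rot[6] = 332$103220
  rot[7] = 32$1032203
  rot[8] = 2$10322033
  rot[9] = $103220332
Sorted (with $ < everything):
  sorted[0] = $103220332
  sorted[1] = 03220332$1
  sorted[2] = 0332$10322
  sorted[3] = 103220332$
  sorted[4] = 2$10322033
  sorted[5] = 20332$1032
  sorted[6] = 220332$103
  sorted[7] = 32$1032203
  sorted[8] = 3220332$10
  sorted[9] = 332$103220
sorted[1] = 03220332$1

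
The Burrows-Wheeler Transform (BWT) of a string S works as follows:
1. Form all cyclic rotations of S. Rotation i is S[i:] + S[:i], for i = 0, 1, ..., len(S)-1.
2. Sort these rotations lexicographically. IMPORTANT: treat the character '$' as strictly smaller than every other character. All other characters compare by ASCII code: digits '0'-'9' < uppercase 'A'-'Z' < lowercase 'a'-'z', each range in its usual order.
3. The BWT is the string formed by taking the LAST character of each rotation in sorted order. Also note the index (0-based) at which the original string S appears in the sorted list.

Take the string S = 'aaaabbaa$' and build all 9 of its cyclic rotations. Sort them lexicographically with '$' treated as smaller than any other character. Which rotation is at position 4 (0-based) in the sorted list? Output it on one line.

All 9 rotations (rotation i = S[i:]+S[:i]):
  rot[0] = aaaabbaa$
  rot[1] = aaabbaa$a
  rot[2] = aabbaa$aa
  rot[3] = abbaa$aaa
  rot[4] = bbaa$aaaa
  rot[5] = baa$aaaab
  rot[6] = aa$aaaabb
  rot[7] = a$aaaabba
  rot[8] = $aaaabbaa
Sorted (with $ < everything):
  sorted[0] = $aaaabbaa
  sorted[1] = a$aaaabba
  sorted[2] = aa$aaaabb
  sorted[3] = aaaabbaa$
  sorted[4] = aaabbaa$a
  sorted[5] = aabbaa$aa
  sorted[6] = abbaa$aaa
  sorted[7] = baa$aaaab
  sorted[8] = bbaa$aaaa
sorted[4] = aaabbaa$a

Answer: aaabbaa$a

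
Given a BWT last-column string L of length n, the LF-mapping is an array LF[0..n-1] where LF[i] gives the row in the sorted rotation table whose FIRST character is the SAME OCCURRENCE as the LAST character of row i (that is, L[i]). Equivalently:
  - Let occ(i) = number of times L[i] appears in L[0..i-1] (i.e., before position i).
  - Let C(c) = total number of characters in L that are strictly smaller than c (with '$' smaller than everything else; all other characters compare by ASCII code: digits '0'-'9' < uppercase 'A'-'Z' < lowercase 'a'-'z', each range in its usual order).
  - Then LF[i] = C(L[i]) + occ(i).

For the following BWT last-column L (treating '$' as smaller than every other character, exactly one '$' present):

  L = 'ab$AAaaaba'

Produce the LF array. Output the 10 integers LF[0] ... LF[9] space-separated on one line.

Char counts: '$':1, 'A':2, 'a':5, 'b':2
C (first-col start): C('$')=0, C('A')=1, C('a')=3, C('b')=8
L[0]='a': occ=0, LF[0]=C('a')+0=3+0=3
L[1]='b': occ=0, LF[1]=C('b')+0=8+0=8
L[2]='$': occ=0, LF[2]=C('$')+0=0+0=0
L[3]='A': occ=0, LF[3]=C('A')+0=1+0=1
L[4]='A': occ=1, LF[4]=C('A')+1=1+1=2
L[5]='a': occ=1, LF[5]=C('a')+1=3+1=4
L[6]='a': occ=2, LF[6]=C('a')+2=3+2=5
L[7]='a': occ=3, LF[7]=C('a')+3=3+3=6
L[8]='b': occ=1, LF[8]=C('b')+1=8+1=9
L[9]='a': occ=4, LF[9]=C('a')+4=3+4=7

Answer: 3 8 0 1 2 4 5 6 9 7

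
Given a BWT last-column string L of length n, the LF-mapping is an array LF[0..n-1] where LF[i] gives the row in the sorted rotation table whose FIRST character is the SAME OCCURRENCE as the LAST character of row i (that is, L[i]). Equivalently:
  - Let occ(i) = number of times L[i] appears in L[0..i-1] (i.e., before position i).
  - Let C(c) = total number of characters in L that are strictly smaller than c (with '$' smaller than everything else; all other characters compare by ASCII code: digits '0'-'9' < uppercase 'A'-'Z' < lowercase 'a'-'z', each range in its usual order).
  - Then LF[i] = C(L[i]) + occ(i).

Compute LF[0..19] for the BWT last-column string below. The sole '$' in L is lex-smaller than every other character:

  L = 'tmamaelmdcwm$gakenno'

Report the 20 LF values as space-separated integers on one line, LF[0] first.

Answer: 18 11 1 12 2 6 10 13 5 4 19 14 0 8 3 9 7 15 16 17

Derivation:
Char counts: '$':1, 'a':3, 'c':1, 'd':1, 'e':2, 'g':1, 'k':1, 'l':1, 'm':4, 'n':2, 'o':1, 't':1, 'w':1
C (first-col start): C('$')=0, C('a')=1, C('c')=4, C('d')=5, C('e')=6, C('g')=8, C('k')=9, C('l')=10, C('m')=11, C('n')=15, C('o')=17, C('t')=18, C('w')=19
L[0]='t': occ=0, LF[0]=C('t')+0=18+0=18
L[1]='m': occ=0, LF[1]=C('m')+0=11+0=11
L[2]='a': occ=0, LF[2]=C('a')+0=1+0=1
L[3]='m': occ=1, LF[3]=C('m')+1=11+1=12
L[4]='a': occ=1, LF[4]=C('a')+1=1+1=2
L[5]='e': occ=0, LF[5]=C('e')+0=6+0=6
L[6]='l': occ=0, LF[6]=C('l')+0=10+0=10
L[7]='m': occ=2, LF[7]=C('m')+2=11+2=13
L[8]='d': occ=0, LF[8]=C('d')+0=5+0=5
L[9]='c': occ=0, LF[9]=C('c')+0=4+0=4
L[10]='w': occ=0, LF[10]=C('w')+0=19+0=19
L[11]='m': occ=3, LF[11]=C('m')+3=11+3=14
L[12]='$': occ=0, LF[12]=C('$')+0=0+0=0
L[13]='g': occ=0, LF[13]=C('g')+0=8+0=8
L[14]='a': occ=2, LF[14]=C('a')+2=1+2=3
L[15]='k': occ=0, LF[15]=C('k')+0=9+0=9
L[16]='e': occ=1, LF[16]=C('e')+1=6+1=7
L[17]='n': occ=0, LF[17]=C('n')+0=15+0=15
L[18]='n': occ=1, LF[18]=C('n')+1=15+1=16
L[19]='o': occ=0, LF[19]=C('o')+0=17+0=17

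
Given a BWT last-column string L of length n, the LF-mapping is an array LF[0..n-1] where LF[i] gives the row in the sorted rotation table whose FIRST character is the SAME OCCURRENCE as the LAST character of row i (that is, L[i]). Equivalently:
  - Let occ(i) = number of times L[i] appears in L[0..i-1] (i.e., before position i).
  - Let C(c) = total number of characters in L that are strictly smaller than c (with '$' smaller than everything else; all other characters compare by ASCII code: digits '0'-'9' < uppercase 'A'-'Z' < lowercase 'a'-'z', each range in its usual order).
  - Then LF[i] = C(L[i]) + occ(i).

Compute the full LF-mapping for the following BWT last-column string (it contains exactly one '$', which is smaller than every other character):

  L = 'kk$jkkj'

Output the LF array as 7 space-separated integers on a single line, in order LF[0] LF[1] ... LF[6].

Answer: 3 4 0 1 5 6 2

Derivation:
Char counts: '$':1, 'j':2, 'k':4
C (first-col start): C('$')=0, C('j')=1, C('k')=3
L[0]='k': occ=0, LF[0]=C('k')+0=3+0=3
L[1]='k': occ=1, LF[1]=C('k')+1=3+1=4
L[2]='$': occ=0, LF[2]=C('$')+0=0+0=0
L[3]='j': occ=0, LF[3]=C('j')+0=1+0=1
L[4]='k': occ=2, LF[4]=C('k')+2=3+2=5
L[5]='k': occ=3, LF[5]=C('k')+3=3+3=6
L[6]='j': occ=1, LF[6]=C('j')+1=1+1=2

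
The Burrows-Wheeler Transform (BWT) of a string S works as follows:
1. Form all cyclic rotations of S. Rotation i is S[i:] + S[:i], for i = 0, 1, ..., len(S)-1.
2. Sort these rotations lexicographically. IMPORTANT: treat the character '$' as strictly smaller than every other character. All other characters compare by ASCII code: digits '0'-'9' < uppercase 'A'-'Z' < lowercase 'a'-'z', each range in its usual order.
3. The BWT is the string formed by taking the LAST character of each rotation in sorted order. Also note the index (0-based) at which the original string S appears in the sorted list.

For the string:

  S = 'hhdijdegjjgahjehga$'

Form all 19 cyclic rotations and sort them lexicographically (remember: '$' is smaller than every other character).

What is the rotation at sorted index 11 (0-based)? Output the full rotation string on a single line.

Answer: hga$hhdijdegjjgahje

Derivation:
All 19 rotations (rotation i = S[i:]+S[:i]):
  rot[0] = hhdijdegjjgahjehga$
  rot[1] = hdijdegjjgahjehga$h
  rot[2] = dijdegjjgahjehga$hh
  rot[3] = ijdegjjgahjehga$hhd
  rot[4] = jdegjjgahjehga$hhdi
  rot[5] = degjjgahjehga$hhdij
  rot[6] = egjjgahjehga$hhdijd
  rot[7] = gjjgahjehga$hhdijde
  rot[8] = jjgahjehga$hhdijdeg
  rot[9] = jgahjehga$hhdijdegj
  rot[10] = gahjehga$hhdijdegjj
  rot[11] = ahjehga$hhdijdegjjg
  rot[12] = hjehga$hhdijdegjjga
  rot[13] = jehga$hhdijdegjjgah
  rot[14] = ehga$hhdijdegjjgahj
  rot[15] = hga$hhdijdegjjgahje
  rot[16] = ga$hhdijdegjjgahjeh
  rot[17] = a$hhdijdegjjgahjehg
  rot[18] = $hhdijdegjjgahjehga
Sorted (with $ < everything):
  sorted[0] = $hhdijdegjjgahjehga
  sorted[1] = a$hhdijdegjjgahjehg
  sorted[2] = ahjehga$hhdijdegjjg
  sorted[3] = degjjgahjehga$hhdij
  sorted[4] = dijdegjjgahjehga$hh
  sorted[5] = egjjgahjehga$hhdijd
  sorted[6] = ehga$hhdijdegjjgahj
  sorted[7] = ga$hhdijdegjjgahjeh
  sorted[8] = gahjehga$hhdijdegjj
  sorted[9] = gjjgahjehga$hhdijde
  sorted[10] = hdijdegjjgahjehga$h
  sorted[11] = hga$hhdijdegjjgahje
  sorted[12] = hhdijdegjjgahjehga$
  sorted[13] = hjehga$hhdijdegjjga
  sorted[14] = ijdegjjgahjehga$hhd
  sorted[15] = jdegjjgahjehga$hhdi
  sorted[16] = jehga$hhdijdegjjgah
  sorted[17] = jgahjehga$hhdijdegj
  sorted[18] = jjgahjehga$hhdijdeg
sorted[11] = hga$hhdijdegjjgahje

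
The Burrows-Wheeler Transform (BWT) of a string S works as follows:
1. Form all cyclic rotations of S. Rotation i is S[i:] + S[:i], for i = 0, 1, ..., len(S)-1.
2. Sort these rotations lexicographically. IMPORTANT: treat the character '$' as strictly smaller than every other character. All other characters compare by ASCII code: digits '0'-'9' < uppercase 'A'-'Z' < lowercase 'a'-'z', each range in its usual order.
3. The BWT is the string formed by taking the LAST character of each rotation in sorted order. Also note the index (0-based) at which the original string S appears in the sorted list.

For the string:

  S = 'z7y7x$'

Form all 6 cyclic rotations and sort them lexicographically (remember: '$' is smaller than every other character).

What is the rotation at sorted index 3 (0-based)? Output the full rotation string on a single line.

All 6 rotations (rotation i = S[i:]+S[:i]):
  rot[0] = z7y7x$
  rot[1] = 7y7x$z
  rot[2] = y7x$z7
  rot[3] = 7x$z7y
  rot[4] = x$z7y7
  rot[5] = $z7y7x
Sorted (with $ < everything):
  sorted[0] = $z7y7x
  sorted[1] = 7x$z7y
  sorted[2] = 7y7x$z
  sorted[3] = x$z7y7
  sorted[4] = y7x$z7
  sorted[5] = z7y7x$
sorted[3] = x$z7y7

Answer: x$z7y7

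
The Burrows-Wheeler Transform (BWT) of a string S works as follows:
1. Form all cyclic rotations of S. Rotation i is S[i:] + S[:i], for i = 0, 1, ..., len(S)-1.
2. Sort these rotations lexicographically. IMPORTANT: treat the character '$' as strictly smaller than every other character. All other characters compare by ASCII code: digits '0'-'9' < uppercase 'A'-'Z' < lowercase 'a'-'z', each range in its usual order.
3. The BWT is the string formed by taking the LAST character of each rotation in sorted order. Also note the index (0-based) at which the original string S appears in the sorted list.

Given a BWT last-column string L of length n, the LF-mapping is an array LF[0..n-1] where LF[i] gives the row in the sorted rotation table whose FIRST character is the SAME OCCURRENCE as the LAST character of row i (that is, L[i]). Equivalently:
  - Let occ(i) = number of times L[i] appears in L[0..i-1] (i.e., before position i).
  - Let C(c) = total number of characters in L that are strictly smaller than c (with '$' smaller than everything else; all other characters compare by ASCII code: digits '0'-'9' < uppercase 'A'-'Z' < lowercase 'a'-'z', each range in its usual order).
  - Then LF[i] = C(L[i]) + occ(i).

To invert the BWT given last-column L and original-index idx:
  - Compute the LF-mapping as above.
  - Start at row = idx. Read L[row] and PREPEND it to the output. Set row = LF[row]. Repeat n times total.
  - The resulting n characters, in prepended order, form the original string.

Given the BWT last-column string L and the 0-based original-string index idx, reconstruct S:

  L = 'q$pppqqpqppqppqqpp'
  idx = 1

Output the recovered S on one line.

Answer: pppppqppqqpqppqqq$

Derivation:
LF mapping: 11 0 1 2 3 12 13 4 14 5 6 15 7 8 16 17 9 10
Walk LF starting at row 1, prepending L[row]:
  step 1: row=1, L[1]='$', prepend. Next row=LF[1]=0
  step 2: row=0, L[0]='q', prepend. Next row=LF[0]=11
  step 3: row=11, L[11]='q', prepend. Next row=LF[11]=15
  step 4: row=15, L[15]='q', prepend. Next row=LF[15]=17
  step 5: row=17, L[17]='p', prepend. Next row=LF[17]=10
  step 6: row=10, L[10]='p', prepend. Next row=LF[10]=6
  step 7: row=6, L[6]='q', prepend. Next row=LF[6]=13
  step 8: row=13, L[13]='p', prepend. Next row=LF[13]=8
  step 9: row=8, L[8]='q', prepend. Next row=LF[8]=14
  step 10: row=14, L[14]='q', prepend. Next row=LF[14]=16
  step 11: row=16, L[16]='p', prepend. Next row=LF[16]=9
  step 12: row=9, L[9]='p', prepend. Next row=LF[9]=5
  step 13: row=5, L[5]='q', prepend. Next row=LF[5]=12
  step 14: row=12, L[12]='p', prepend. Next row=LF[12]=7
  step 15: row=7, L[7]='p', prepend. Next row=LF[7]=4
  step 16: row=4, L[4]='p', prepend. Next row=LF[4]=3
  step 17: row=3, L[3]='p', prepend. Next row=LF[3]=2
  step 18: row=2, L[2]='p', prepend. Next row=LF[2]=1
Reversed output: pppppqppqqpqppqqq$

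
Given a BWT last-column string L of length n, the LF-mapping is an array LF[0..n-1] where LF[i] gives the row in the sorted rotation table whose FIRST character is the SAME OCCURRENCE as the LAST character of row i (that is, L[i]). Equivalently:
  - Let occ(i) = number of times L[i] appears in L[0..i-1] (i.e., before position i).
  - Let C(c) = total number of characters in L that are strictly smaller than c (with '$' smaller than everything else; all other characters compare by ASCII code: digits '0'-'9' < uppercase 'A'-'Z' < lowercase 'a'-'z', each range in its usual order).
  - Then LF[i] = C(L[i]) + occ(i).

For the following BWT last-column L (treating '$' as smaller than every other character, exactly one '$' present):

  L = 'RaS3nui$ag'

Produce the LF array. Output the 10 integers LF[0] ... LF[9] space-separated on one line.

Answer: 2 4 3 1 8 9 7 0 5 6

Derivation:
Char counts: '$':1, '3':1, 'R':1, 'S':1, 'a':2, 'g':1, 'i':1, 'n':1, 'u':1
C (first-col start): C('$')=0, C('3')=1, C('R')=2, C('S')=3, C('a')=4, C('g')=6, C('i')=7, C('n')=8, C('u')=9
L[0]='R': occ=0, LF[0]=C('R')+0=2+0=2
L[1]='a': occ=0, LF[1]=C('a')+0=4+0=4
L[2]='S': occ=0, LF[2]=C('S')+0=3+0=3
L[3]='3': occ=0, LF[3]=C('3')+0=1+0=1
L[4]='n': occ=0, LF[4]=C('n')+0=8+0=8
L[5]='u': occ=0, LF[5]=C('u')+0=9+0=9
L[6]='i': occ=0, LF[6]=C('i')+0=7+0=7
L[7]='$': occ=0, LF[7]=C('$')+0=0+0=0
L[8]='a': occ=1, LF[8]=C('a')+1=4+1=5
L[9]='g': occ=0, LF[9]=C('g')+0=6+0=6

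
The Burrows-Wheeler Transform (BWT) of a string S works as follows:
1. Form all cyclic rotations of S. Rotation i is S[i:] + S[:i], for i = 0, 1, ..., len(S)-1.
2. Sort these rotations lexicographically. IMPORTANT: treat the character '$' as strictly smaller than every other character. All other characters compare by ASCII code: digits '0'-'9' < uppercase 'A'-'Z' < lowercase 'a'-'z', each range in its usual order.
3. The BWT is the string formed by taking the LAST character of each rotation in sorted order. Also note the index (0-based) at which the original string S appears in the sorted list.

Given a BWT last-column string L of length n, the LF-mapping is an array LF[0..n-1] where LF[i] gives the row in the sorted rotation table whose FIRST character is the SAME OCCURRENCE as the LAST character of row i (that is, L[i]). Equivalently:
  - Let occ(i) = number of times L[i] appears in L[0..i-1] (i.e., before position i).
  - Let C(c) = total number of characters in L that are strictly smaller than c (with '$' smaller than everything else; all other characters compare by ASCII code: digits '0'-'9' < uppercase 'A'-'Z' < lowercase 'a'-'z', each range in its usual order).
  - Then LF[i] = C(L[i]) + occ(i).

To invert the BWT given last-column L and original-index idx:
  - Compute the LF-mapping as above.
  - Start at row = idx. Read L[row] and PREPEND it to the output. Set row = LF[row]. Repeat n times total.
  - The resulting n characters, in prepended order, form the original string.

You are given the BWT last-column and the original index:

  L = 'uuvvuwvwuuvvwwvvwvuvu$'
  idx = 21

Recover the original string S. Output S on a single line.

Answer: wvwvvvuwuwvvvwuvuuvuu$

Derivation:
LF mapping: 1 2 8 9 3 17 10 18 4 5 11 12 19 20 13 14 21 15 6 16 7 0
Walk LF starting at row 21, prepending L[row]:
  step 1: row=21, L[21]='$', prepend. Next row=LF[21]=0
  step 2: row=0, L[0]='u', prepend. Next row=LF[0]=1
  step 3: row=1, L[1]='u', prepend. Next row=LF[1]=2
  step 4: row=2, L[2]='v', prepend. Next row=LF[2]=8
  step 5: row=8, L[8]='u', prepend. Next row=LF[8]=4
  step 6: row=4, L[4]='u', prepend. Next row=LF[4]=3
  step 7: row=3, L[3]='v', prepend. Next row=LF[3]=9
  step 8: row=9, L[9]='u', prepend. Next row=LF[9]=5
  step 9: row=5, L[5]='w', prepend. Next row=LF[5]=17
  step 10: row=17, L[17]='v', prepend. Next row=LF[17]=15
  step 11: row=15, L[15]='v', prepend. Next row=LF[15]=14
  step 12: row=14, L[14]='v', prepend. Next row=LF[14]=13
  step 13: row=13, L[13]='w', prepend. Next row=LF[13]=20
  step 14: row=20, L[20]='u', prepend. Next row=LF[20]=7
  step 15: row=7, L[7]='w', prepend. Next row=LF[7]=18
  step 16: row=18, L[18]='u', prepend. Next row=LF[18]=6
  step 17: row=6, L[6]='v', prepend. Next row=LF[6]=10
  step 18: row=10, L[10]='v', prepend. Next row=LF[10]=11
  step 19: row=11, L[11]='v', prepend. Next row=LF[11]=12
  step 20: row=12, L[12]='w', prepend. Next row=LF[12]=19
  step 21: row=19, L[19]='v', prepend. Next row=LF[19]=16
  step 22: row=16, L[16]='w', prepend. Next row=LF[16]=21
Reversed output: wvwvvvuwuwvvvwuvuuvuu$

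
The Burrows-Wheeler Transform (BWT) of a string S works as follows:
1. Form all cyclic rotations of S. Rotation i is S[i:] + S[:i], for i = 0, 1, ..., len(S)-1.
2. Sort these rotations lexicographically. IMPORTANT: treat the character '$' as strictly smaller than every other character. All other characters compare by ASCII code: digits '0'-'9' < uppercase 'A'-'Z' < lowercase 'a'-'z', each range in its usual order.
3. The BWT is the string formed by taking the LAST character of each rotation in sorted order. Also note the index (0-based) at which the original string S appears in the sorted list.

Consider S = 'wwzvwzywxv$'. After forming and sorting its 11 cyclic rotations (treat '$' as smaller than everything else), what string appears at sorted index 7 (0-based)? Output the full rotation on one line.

Answer: xv$wwzvwzyw

Derivation:
All 11 rotations (rotation i = S[i:]+S[:i]):
  rot[0] = wwzvwzywxv$
  rot[1] = wzvwzywxv$w
  rot[2] = zvwzywxv$ww
  rot[3] = vwzywxv$wwz
  rot[4] = wzywxv$wwzv
  rot[5] = zywxv$wwzvw
  rot[6] = ywxv$wwzvwz
  rot[7] = wxv$wwzvwzy
  rot[8] = xv$wwzvwzyw
  rot[9] = v$wwzvwzywx
  rot[10] = $wwzvwzywxv
Sorted (with $ < everything):
  sorted[0] = $wwzvwzywxv
  sorted[1] = v$wwzvwzywx
  sorted[2] = vwzywxv$wwz
  sorted[3] = wwzvwzywxv$
  sorted[4] = wxv$wwzvwzy
  sorted[5] = wzvwzywxv$w
  sorted[6] = wzywxv$wwzv
  sorted[7] = xv$wwzvwzyw
  sorted[8] = ywxv$wwzvwz
  sorted[9] = zvwzywxv$ww
  sorted[10] = zywxv$wwzvw
sorted[7] = xv$wwzvwzyw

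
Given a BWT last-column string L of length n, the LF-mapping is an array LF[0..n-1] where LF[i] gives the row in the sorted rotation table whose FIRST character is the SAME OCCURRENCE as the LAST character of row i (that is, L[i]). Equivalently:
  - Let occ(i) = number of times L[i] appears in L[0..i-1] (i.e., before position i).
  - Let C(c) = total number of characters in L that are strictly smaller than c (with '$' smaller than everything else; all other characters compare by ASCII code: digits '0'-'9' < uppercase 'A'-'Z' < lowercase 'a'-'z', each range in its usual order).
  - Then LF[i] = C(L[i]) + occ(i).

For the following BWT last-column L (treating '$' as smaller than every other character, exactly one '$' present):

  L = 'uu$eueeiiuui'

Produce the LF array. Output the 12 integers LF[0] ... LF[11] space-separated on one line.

Char counts: '$':1, 'e':3, 'i':3, 'u':5
C (first-col start): C('$')=0, C('e')=1, C('i')=4, C('u')=7
L[0]='u': occ=0, LF[0]=C('u')+0=7+0=7
L[1]='u': occ=1, LF[1]=C('u')+1=7+1=8
L[2]='$': occ=0, LF[2]=C('$')+0=0+0=0
L[3]='e': occ=0, LF[3]=C('e')+0=1+0=1
L[4]='u': occ=2, LF[4]=C('u')+2=7+2=9
L[5]='e': occ=1, LF[5]=C('e')+1=1+1=2
L[6]='e': occ=2, LF[6]=C('e')+2=1+2=3
L[7]='i': occ=0, LF[7]=C('i')+0=4+0=4
L[8]='i': occ=1, LF[8]=C('i')+1=4+1=5
L[9]='u': occ=3, LF[9]=C('u')+3=7+3=10
L[10]='u': occ=4, LF[10]=C('u')+4=7+4=11
L[11]='i': occ=2, LF[11]=C('i')+2=4+2=6

Answer: 7 8 0 1 9 2 3 4 5 10 11 6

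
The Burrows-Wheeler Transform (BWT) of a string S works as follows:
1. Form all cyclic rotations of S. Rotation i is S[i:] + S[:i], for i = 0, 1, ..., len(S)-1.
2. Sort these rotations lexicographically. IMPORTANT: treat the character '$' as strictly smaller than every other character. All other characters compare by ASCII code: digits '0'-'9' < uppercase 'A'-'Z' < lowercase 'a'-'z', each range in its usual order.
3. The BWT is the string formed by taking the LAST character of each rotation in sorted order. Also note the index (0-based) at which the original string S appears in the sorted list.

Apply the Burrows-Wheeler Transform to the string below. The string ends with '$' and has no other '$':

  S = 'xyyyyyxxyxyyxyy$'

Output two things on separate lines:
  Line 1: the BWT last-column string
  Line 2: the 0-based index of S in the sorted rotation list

Answer: yyxyy$yyyxxyxyyx
5

Derivation:
All 16 rotations (rotation i = S[i:]+S[:i]):
  rot[0] = xyyyyyxxyxyyxyy$
  rot[1] = yyyyyxxyxyyxyy$x
  rot[2] = yyyyxxyxyyxyy$xy
  rot[3] = yyyxxyxyyxyy$xyy
  rot[4] = yyxxyxyyxyy$xyyy
  rot[5] = yxxyxyyxyy$xyyyy
  rot[6] = xxyxyyxyy$xyyyyy
  rot[7] = xyxyyxyy$xyyyyyx
  rot[8] = yxyyxyy$xyyyyyxx
  rot[9] = xyyxyy$xyyyyyxxy
  rot[10] = yyxyy$xyyyyyxxyx
  rot[11] = yxyy$xyyyyyxxyxy
  rot[12] = xyy$xyyyyyxxyxyy
  rot[13] = yy$xyyyyyxxyxyyx
  rot[14] = y$xyyyyyxxyxyyxy
  rot[15] = $xyyyyyxxyxyyxyy
Sorted (with $ < everything):
  sorted[0] = $xyyyyyxxyxyyxyy  (last char: 'y')
  sorted[1] = xxyxyyxyy$xyyyyy  (last char: 'y')
  sorted[2] = xyxyyxyy$xyyyyyx  (last char: 'x')
  sorted[3] = xyy$xyyyyyxxyxyy  (last char: 'y')
  sorted[4] = xyyxyy$xyyyyyxxy  (last char: 'y')
  sorted[5] = xyyyyyxxyxyyxyy$  (last char: '$')
  sorted[6] = y$xyyyyyxxyxyyxy  (last char: 'y')
  sorted[7] = yxxyxyyxyy$xyyyy  (last char: 'y')
  sorted[8] = yxyy$xyyyyyxxyxy  (last char: 'y')
  sorted[9] = yxyyxyy$xyyyyyxx  (last char: 'x')
  sorted[10] = yy$xyyyyyxxyxyyx  (last char: 'x')
  sorted[11] = yyxxyxyyxyy$xyyy  (last char: 'y')
  sorted[12] = yyxyy$xyyyyyxxyx  (last char: 'x')
  sorted[13] = yyyxxyxyyxyy$xyy  (last char: 'y')
  sorted[14] = yyyyxxyxyyxyy$xy  (last char: 'y')
  sorted[15] = yyyyyxxyxyyxyy$x  (last char: 'x')
Last column: yyxyy$yyyxxyxyyx
Original string S is at sorted index 5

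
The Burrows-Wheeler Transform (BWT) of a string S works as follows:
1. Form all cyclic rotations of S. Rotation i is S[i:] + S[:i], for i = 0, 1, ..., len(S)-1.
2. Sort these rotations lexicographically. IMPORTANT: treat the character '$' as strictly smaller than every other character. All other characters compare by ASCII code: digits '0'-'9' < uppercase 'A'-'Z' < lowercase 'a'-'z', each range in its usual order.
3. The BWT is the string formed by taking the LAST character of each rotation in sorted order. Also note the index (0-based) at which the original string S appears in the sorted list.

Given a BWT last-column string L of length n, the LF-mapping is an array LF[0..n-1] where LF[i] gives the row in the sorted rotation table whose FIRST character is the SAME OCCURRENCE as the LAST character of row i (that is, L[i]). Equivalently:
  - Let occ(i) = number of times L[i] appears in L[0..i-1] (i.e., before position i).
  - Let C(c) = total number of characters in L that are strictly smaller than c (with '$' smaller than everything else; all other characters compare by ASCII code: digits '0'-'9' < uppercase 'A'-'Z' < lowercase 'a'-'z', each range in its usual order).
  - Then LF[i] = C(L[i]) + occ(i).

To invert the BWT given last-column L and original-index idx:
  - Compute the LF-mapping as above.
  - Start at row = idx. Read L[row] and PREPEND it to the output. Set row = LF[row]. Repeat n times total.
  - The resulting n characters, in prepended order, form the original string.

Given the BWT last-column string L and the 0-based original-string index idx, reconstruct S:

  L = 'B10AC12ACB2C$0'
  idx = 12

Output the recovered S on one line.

LF mapping: 9 3 1 7 11 4 5 8 12 10 6 13 0 2
Walk LF starting at row 12, prepending L[row]:
  step 1: row=12, L[12]='$', prepend. Next row=LF[12]=0
  step 2: row=0, L[0]='B', prepend. Next row=LF[0]=9
  step 3: row=9, L[9]='B', prepend. Next row=LF[9]=10
  step 4: row=10, L[10]='2', prepend. Next row=LF[10]=6
  step 5: row=6, L[6]='2', prepend. Next row=LF[6]=5
  step 6: row=5, L[5]='1', prepend. Next row=LF[5]=4
  step 7: row=4, L[4]='C', prepend. Next row=LF[4]=11
  step 8: row=11, L[11]='C', prepend. Next row=LF[11]=13
  step 9: row=13, L[13]='0', prepend. Next row=LF[13]=2
  step 10: row=2, L[2]='0', prepend. Next row=LF[2]=1
  step 11: row=1, L[1]='1', prepend. Next row=LF[1]=3
  step 12: row=3, L[3]='A', prepend. Next row=LF[3]=7
  step 13: row=7, L[7]='A', prepend. Next row=LF[7]=8
  step 14: row=8, L[8]='C', prepend. Next row=LF[8]=12
Reversed output: CAA100CC122BB$

Answer: CAA100CC122BB$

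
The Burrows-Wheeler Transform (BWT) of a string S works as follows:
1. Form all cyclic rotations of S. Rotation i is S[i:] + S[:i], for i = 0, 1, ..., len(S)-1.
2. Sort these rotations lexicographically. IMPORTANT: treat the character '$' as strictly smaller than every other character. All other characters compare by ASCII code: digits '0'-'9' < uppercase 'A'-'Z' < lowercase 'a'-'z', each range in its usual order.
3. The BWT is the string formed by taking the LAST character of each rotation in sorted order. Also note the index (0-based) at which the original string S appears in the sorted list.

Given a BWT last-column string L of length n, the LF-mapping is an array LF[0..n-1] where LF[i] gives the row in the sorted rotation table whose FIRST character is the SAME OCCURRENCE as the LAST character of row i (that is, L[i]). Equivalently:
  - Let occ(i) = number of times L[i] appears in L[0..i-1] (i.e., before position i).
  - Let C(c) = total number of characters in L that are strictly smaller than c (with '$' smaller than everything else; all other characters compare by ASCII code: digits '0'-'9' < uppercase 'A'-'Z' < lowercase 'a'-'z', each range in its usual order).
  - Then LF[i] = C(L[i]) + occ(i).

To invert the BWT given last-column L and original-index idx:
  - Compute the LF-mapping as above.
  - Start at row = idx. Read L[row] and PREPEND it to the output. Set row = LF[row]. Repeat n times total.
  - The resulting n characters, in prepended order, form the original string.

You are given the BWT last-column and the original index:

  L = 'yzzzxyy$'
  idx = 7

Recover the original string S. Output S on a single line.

Answer: zyzxyzy$

Derivation:
LF mapping: 2 5 6 7 1 3 4 0
Walk LF starting at row 7, prepending L[row]:
  step 1: row=7, L[7]='$', prepend. Next row=LF[7]=0
  step 2: row=0, L[0]='y', prepend. Next row=LF[0]=2
  step 3: row=2, L[2]='z', prepend. Next row=LF[2]=6
  step 4: row=6, L[6]='y', prepend. Next row=LF[6]=4
  step 5: row=4, L[4]='x', prepend. Next row=LF[4]=1
  step 6: row=1, L[1]='z', prepend. Next row=LF[1]=5
  step 7: row=5, L[5]='y', prepend. Next row=LF[5]=3
  step 8: row=3, L[3]='z', prepend. Next row=LF[3]=7
Reversed output: zyzxyzy$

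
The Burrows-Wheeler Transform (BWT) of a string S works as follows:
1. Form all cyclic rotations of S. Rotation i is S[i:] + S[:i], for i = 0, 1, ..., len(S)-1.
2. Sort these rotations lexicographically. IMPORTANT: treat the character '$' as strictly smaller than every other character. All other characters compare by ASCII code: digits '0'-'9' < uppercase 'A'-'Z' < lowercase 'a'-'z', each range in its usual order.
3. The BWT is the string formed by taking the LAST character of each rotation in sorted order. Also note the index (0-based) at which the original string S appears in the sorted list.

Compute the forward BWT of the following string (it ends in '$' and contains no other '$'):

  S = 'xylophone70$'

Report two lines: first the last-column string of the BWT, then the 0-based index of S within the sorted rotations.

Answer: 07enpyohlo$x
10

Derivation:
All 12 rotations (rotation i = S[i:]+S[:i]):
  rot[0] = xylophone70$
  rot[1] = ylophone70$x
  rot[2] = lophone70$xy
  rot[3] = ophone70$xyl
  rot[4] = phone70$xylo
  rot[5] = hone70$xylop
  rot[6] = one70$xyloph
  rot[7] = ne70$xylopho
  rot[8] = e70$xylophon
  rot[9] = 70$xylophone
  rot[10] = 0$xylophone7
  rot[11] = $xylophone70
Sorted (with $ < everything):
  sorted[0] = $xylophone70  (last char: '0')
  sorted[1] = 0$xylophone7  (last char: '7')
  sorted[2] = 70$xylophone  (last char: 'e')
  sorted[3] = e70$xylophon  (last char: 'n')
  sorted[4] = hone70$xylop  (last char: 'p')
  sorted[5] = lophone70$xy  (last char: 'y')
  sorted[6] = ne70$xylopho  (last char: 'o')
  sorted[7] = one70$xyloph  (last char: 'h')
  sorted[8] = ophone70$xyl  (last char: 'l')
  sorted[9] = phone70$xylo  (last char: 'o')
  sorted[10] = xylophone70$  (last char: '$')
  sorted[11] = ylophone70$x  (last char: 'x')
Last column: 07enpyohlo$x
Original string S is at sorted index 10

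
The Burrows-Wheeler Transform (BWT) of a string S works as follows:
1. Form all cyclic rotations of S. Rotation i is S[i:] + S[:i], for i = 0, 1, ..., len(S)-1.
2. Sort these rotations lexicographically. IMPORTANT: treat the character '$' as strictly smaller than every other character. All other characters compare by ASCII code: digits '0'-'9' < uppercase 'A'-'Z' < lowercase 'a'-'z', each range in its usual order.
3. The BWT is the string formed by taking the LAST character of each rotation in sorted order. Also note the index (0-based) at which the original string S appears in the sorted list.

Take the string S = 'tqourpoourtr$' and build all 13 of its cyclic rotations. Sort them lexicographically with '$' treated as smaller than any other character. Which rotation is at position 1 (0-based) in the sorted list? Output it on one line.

Answer: oourtr$tqourp

Derivation:
All 13 rotations (rotation i = S[i:]+S[:i]):
  rot[0] = tqourpoourtr$
  rot[1] = qourpoourtr$t
  rot[2] = ourpoourtr$tq
  rot[3] = urpoourtr$tqo
  rot[4] = rpoourtr$tqou
  rot[5] = poourtr$tqour
  rot[6] = oourtr$tqourp
  rot[7] = ourtr$tqourpo
  rot[8] = urtr$tqourpoo
  rot[9] = rtr$tqourpoou
  rot[10] = tr$tqourpoour
  rot[11] = r$tqourpoourt
  rot[12] = $tqourpoourtr
Sorted (with $ < everything):
  sorted[0] = $tqourpoourtr
  sorted[1] = oourtr$tqourp
  sorted[2] = ourpoourtr$tq
  sorted[3] = ourtr$tqourpo
  sorted[4] = poourtr$tqour
  sorted[5] = qourpoourtr$t
  sorted[6] = r$tqourpoourt
  sorted[7] = rpoourtr$tqou
  sorted[8] = rtr$tqourpoou
  sorted[9] = tqourpoourtr$
  sorted[10] = tr$tqourpoour
  sorted[11] = urpoourtr$tqo
  sorted[12] = urtr$tqourpoo
sorted[1] = oourtr$tqourp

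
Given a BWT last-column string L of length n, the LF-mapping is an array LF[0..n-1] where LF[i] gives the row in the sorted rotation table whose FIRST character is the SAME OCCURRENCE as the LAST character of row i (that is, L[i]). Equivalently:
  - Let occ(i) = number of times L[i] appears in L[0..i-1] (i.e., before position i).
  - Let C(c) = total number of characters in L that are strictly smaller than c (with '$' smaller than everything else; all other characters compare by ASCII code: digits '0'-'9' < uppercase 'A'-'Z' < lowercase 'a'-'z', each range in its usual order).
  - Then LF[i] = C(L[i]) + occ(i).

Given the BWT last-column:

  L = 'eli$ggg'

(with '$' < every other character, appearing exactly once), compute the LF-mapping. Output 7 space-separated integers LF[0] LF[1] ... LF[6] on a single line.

Char counts: '$':1, 'e':1, 'g':3, 'i':1, 'l':1
C (first-col start): C('$')=0, C('e')=1, C('g')=2, C('i')=5, C('l')=6
L[0]='e': occ=0, LF[0]=C('e')+0=1+0=1
L[1]='l': occ=0, LF[1]=C('l')+0=6+0=6
L[2]='i': occ=0, LF[2]=C('i')+0=5+0=5
L[3]='$': occ=0, LF[3]=C('$')+0=0+0=0
L[4]='g': occ=0, LF[4]=C('g')+0=2+0=2
L[5]='g': occ=1, LF[5]=C('g')+1=2+1=3
L[6]='g': occ=2, LF[6]=C('g')+2=2+2=4

Answer: 1 6 5 0 2 3 4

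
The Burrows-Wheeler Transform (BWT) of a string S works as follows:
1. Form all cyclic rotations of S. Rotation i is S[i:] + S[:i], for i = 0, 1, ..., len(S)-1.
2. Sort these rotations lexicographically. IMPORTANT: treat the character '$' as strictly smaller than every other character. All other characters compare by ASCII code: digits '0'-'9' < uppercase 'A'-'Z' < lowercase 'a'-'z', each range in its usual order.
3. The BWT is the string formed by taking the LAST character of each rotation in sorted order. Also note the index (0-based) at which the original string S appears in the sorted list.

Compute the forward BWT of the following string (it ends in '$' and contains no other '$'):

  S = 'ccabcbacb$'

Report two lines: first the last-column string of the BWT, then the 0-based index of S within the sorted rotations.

Answer: bcbccacab$
9

Derivation:
All 10 rotations (rotation i = S[i:]+S[:i]):
  rot[0] = ccabcbacb$
  rot[1] = cabcbacb$c
  rot[2] = abcbacb$cc
  rot[3] = bcbacb$cca
  rot[4] = cbacb$ccab
  rot[5] = bacb$ccabc
  rot[6] = acb$ccabcb
  rot[7] = cb$ccabcba
  rot[8] = b$ccabcbac
  rot[9] = $ccabcbacb
Sorted (with $ < everything):
  sorted[0] = $ccabcbacb  (last char: 'b')
  sorted[1] = abcbacb$cc  (last char: 'c')
  sorted[2] = acb$ccabcb  (last char: 'b')
  sorted[3] = b$ccabcbac  (last char: 'c')
  sorted[4] = bacb$ccabc  (last char: 'c')
  sorted[5] = bcbacb$cca  (last char: 'a')
  sorted[6] = cabcbacb$c  (last char: 'c')
  sorted[7] = cb$ccabcba  (last char: 'a')
  sorted[8] = cbacb$ccab  (last char: 'b')
  sorted[9] = ccabcbacb$  (last char: '$')
Last column: bcbccacab$
Original string S is at sorted index 9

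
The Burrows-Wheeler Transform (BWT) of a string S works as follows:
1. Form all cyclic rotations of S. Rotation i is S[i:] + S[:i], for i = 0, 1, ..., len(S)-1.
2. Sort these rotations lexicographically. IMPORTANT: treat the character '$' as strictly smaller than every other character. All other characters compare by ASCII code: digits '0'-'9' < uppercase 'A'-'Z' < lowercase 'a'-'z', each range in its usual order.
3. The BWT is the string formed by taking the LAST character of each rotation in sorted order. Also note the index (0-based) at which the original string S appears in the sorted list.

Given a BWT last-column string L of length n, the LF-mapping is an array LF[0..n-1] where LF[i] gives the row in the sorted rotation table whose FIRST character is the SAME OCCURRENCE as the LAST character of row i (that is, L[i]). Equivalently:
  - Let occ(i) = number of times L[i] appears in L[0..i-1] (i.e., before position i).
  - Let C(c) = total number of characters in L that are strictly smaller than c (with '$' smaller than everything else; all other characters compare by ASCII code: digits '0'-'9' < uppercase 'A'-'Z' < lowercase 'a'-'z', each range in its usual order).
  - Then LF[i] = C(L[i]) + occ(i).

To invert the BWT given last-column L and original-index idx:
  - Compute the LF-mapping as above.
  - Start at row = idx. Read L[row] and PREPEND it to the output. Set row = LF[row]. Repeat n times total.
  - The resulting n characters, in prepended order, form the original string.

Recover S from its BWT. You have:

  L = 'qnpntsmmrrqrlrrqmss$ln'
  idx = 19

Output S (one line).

Answer: srrplssmrrntmnmnlqrqq$

Derivation:
LF mapping: 10 6 9 7 21 18 3 4 13 14 11 15 1 16 17 12 5 19 20 0 2 8
Walk LF starting at row 19, prepending L[row]:
  step 1: row=19, L[19]='$', prepend. Next row=LF[19]=0
  step 2: row=0, L[0]='q', prepend. Next row=LF[0]=10
  step 3: row=10, L[10]='q', prepend. Next row=LF[10]=11
  step 4: row=11, L[11]='r', prepend. Next row=LF[11]=15
  step 5: row=15, L[15]='q', prepend. Next row=LF[15]=12
  step 6: row=12, L[12]='l', prepend. Next row=LF[12]=1
  step 7: row=1, L[1]='n', prepend. Next row=LF[1]=6
  step 8: row=6, L[6]='m', prepend. Next row=LF[6]=3
  step 9: row=3, L[3]='n', prepend. Next row=LF[3]=7
  step 10: row=7, L[7]='m', prepend. Next row=LF[7]=4
  step 11: row=4, L[4]='t', prepend. Next row=LF[4]=21
  step 12: row=21, L[21]='n', prepend. Next row=LF[21]=8
  step 13: row=8, L[8]='r', prepend. Next row=LF[8]=13
  step 14: row=13, L[13]='r', prepend. Next row=LF[13]=16
  step 15: row=16, L[16]='m', prepend. Next row=LF[16]=5
  step 16: row=5, L[5]='s', prepend. Next row=LF[5]=18
  step 17: row=18, L[18]='s', prepend. Next row=LF[18]=20
  step 18: row=20, L[20]='l', prepend. Next row=LF[20]=2
  step 19: row=2, L[2]='p', prepend. Next row=LF[2]=9
  step 20: row=9, L[9]='r', prepend. Next row=LF[9]=14
  step 21: row=14, L[14]='r', prepend. Next row=LF[14]=17
  step 22: row=17, L[17]='s', prepend. Next row=LF[17]=19
Reversed output: srrplssmrrntmnmnlqrqq$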